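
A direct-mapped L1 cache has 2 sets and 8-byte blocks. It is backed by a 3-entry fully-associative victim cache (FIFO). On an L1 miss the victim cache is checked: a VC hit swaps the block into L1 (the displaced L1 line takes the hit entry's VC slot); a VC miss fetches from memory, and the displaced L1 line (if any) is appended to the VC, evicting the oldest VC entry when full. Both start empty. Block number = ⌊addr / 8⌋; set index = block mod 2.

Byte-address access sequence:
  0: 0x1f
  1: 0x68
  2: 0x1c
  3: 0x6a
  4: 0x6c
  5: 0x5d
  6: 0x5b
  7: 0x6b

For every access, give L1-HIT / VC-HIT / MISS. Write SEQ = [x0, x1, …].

0: 0x1f (blk 3, set 1) → MISS  vc=[]
1: 0x68 (blk 13, set 1) → MISS  vc=[3]
2: 0x1c (blk 3, set 1) → VC-HIT  vc=[13]
3: 0x6a (blk 13, set 1) → VC-HIT  vc=[3]
4: 0x6c (blk 13, set 1) → L1-HIT  vc=[3]
5: 0x5d (blk 11, set 1) → MISS  vc=[3, 13]
6: 0x5b (blk 11, set 1) → L1-HIT  vc=[3, 13]
7: 0x6b (blk 13, set 1) → VC-HIT  vc=[3, 11]

SEQ = [MISS, MISS, VC-HIT, VC-HIT, L1-HIT, MISS, L1-HIT, VC-HIT]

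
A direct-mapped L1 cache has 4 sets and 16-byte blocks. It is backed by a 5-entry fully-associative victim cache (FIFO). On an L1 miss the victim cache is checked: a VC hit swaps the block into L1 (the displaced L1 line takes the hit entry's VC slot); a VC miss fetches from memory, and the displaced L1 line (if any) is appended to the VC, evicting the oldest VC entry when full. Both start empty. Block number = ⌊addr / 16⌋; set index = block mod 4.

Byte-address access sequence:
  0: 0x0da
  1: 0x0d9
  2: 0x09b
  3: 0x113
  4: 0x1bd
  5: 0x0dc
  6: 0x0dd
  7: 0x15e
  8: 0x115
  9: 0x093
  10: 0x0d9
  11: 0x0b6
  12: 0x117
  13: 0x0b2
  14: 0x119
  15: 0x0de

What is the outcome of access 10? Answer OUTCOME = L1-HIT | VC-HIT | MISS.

0: 0xda (blk 13, set 1) → MISS  vc=[]
1: 0xd9 (blk 13, set 1) → L1-HIT  vc=[]
2: 0x9b (blk 9, set 1) → MISS  vc=[13]
3: 0x113 (blk 17, set 1) → MISS  vc=[13, 9]
4: 0x1bd (blk 27, set 3) → MISS  vc=[13, 9]
5: 0xdc (blk 13, set 1) → VC-HIT  vc=[17, 9]
6: 0xdd (blk 13, set 1) → L1-HIT  vc=[17, 9]
7: 0x15e (blk 21, set 1) → MISS  vc=[17, 9, 13]
8: 0x115 (blk 17, set 1) → VC-HIT  vc=[21, 9, 13]
9: 0x93 (blk 9, set 1) → VC-HIT  vc=[21, 17, 13]
10: 0xd9 (blk 13, set 1) → VC-HIT  vc=[21, 17, 9]
11: 0xb6 (blk 11, set 3) → MISS  vc=[21, 17, 9, 27]
12: 0x117 (blk 17, set 1) → VC-HIT  vc=[21, 13, 9, 27]
13: 0xb2 (blk 11, set 3) → L1-HIT  vc=[21, 13, 9, 27]
14: 0x119 (blk 17, set 1) → L1-HIT  vc=[21, 13, 9, 27]
15: 0xde (blk 13, set 1) → VC-HIT  vc=[21, 17, 9, 27]

OUTCOME = VC-HIT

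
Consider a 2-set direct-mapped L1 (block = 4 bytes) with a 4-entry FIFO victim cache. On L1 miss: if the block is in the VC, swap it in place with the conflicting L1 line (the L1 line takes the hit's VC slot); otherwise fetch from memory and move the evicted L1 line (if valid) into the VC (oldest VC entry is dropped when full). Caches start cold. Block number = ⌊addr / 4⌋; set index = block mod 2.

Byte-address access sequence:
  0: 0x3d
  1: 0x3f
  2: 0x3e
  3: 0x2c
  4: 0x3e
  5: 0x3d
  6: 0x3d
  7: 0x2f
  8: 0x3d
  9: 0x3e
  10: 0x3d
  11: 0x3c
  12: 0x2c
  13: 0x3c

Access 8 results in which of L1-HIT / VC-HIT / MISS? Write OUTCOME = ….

  [0] addr=0x3d blk=15 s=1: MISS | VC []
  [1] addr=0x3f blk=15 s=1: L1-HIT | VC []
  [2] addr=0x3e blk=15 s=1: L1-HIT | VC []
  [3] addr=0x2c blk=11 s=1: MISS | VC [15]
  [4] addr=0x3e blk=15 s=1: VC-HIT | VC [11]
  [5] addr=0x3d blk=15 s=1: L1-HIT | VC [11]
  [6] addr=0x3d blk=15 s=1: L1-HIT | VC [11]
  [7] addr=0x2f blk=11 s=1: VC-HIT | VC [15]
  [8] addr=0x3d blk=15 s=1: VC-HIT | VC [11]
  [9] addr=0x3e blk=15 s=1: L1-HIT | VC [11]
  [10] addr=0x3d blk=15 s=1: L1-HIT | VC [11]
  [11] addr=0x3c blk=15 s=1: L1-HIT | VC [11]
  [12] addr=0x2c blk=11 s=1: VC-HIT | VC [15]
  [13] addr=0x3c blk=15 s=1: VC-HIT | VC [11]

OUTCOME = VC-HIT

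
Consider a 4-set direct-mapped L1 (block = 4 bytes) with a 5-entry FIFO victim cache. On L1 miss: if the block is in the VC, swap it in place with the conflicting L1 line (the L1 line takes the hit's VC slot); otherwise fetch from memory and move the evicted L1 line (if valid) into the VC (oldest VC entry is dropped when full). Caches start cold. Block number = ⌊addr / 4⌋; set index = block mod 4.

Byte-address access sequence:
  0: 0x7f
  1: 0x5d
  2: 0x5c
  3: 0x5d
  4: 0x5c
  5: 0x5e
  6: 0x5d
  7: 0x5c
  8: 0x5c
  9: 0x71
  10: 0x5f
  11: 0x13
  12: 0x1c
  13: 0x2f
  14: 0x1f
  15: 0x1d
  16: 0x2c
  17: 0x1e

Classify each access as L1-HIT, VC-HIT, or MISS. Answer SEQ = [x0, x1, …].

SEQ = [MISS, MISS, L1-HIT, L1-HIT, L1-HIT, L1-HIT, L1-HIT, L1-HIT, L1-HIT, MISS, L1-HIT, MISS, MISS, MISS, VC-HIT, L1-HIT, VC-HIT, VC-HIT]

  [0] addr=0x7f blk=31 s=3: MISS | VC []
  [1] addr=0x5d blk=23 s=3: MISS | VC [31]
  [2] addr=0x5c blk=23 s=3: L1-HIT | VC [31]
  [3] addr=0x5d blk=23 s=3: L1-HIT | VC [31]
  [4] addr=0x5c blk=23 s=3: L1-HIT | VC [31]
  [5] addr=0x5e blk=23 s=3: L1-HIT | VC [31]
  [6] addr=0x5d blk=23 s=3: L1-HIT | VC [31]
  [7] addr=0x5c blk=23 s=3: L1-HIT | VC [31]
  [8] addr=0x5c blk=23 s=3: L1-HIT | VC [31]
  [9] addr=0x71 blk=28 s=0: MISS | VC [31]
  [10] addr=0x5f blk=23 s=3: L1-HIT | VC [31]
  [11] addr=0x13 blk=4 s=0: MISS | VC [31, 28]
  [12] addr=0x1c blk=7 s=3: MISS | VC [31, 28, 23]
  [13] addr=0x2f blk=11 s=3: MISS | VC [31, 28, 23, 7]
  [14] addr=0x1f blk=7 s=3: VC-HIT | VC [31, 28, 23, 11]
  [15] addr=0x1d blk=7 s=3: L1-HIT | VC [31, 28, 23, 11]
  [16] addr=0x2c blk=11 s=3: VC-HIT | VC [31, 28, 23, 7]
  [17] addr=0x1e blk=7 s=3: VC-HIT | VC [31, 28, 23, 11]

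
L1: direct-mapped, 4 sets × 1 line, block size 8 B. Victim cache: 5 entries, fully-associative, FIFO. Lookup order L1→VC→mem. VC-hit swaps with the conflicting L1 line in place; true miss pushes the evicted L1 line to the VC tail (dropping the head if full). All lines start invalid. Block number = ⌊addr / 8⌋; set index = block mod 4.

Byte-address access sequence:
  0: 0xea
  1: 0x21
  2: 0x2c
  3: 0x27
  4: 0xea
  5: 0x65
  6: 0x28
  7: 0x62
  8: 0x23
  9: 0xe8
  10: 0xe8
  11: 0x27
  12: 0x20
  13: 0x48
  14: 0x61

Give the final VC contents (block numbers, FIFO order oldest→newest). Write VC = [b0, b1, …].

#0 0xea→b29/s1 MISS; vc=[]
#1 0x21→b4/s0 MISS; vc=[]
#2 0x2c→b5/s1 MISS; vc=[29]
#3 0x27→b4/s0 L1-HIT; vc=[29]
#4 0xea→b29/s1 VC-HIT; vc=[5]
#5 0x65→b12/s0 MISS; vc=[5,4]
#6 0x28→b5/s1 VC-HIT; vc=[29,4]
#7 0x62→b12/s0 L1-HIT; vc=[29,4]
#8 0x23→b4/s0 VC-HIT; vc=[29,12]
#9 0xe8→b29/s1 VC-HIT; vc=[5,12]
#10 0xe8→b29/s1 L1-HIT; vc=[5,12]
#11 0x27→b4/s0 L1-HIT; vc=[5,12]
#12 0x20→b4/s0 L1-HIT; vc=[5,12]
#13 0x48→b9/s1 MISS; vc=[5,12,29]
#14 0x61→b12/s0 VC-HIT; vc=[5,4,29]

VC = [5, 4, 29]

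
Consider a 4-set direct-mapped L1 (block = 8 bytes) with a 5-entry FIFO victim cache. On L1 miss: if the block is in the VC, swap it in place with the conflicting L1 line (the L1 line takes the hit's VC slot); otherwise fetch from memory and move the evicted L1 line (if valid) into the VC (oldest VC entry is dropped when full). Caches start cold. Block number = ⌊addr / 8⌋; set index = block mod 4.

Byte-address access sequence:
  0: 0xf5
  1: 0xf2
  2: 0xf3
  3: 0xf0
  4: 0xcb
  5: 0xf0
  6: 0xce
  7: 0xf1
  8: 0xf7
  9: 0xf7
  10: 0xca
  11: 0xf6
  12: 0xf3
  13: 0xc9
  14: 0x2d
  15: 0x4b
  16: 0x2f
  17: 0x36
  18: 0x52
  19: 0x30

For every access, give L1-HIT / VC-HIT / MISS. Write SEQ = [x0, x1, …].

#0 0xf5→b30/s2 MISS; vc=[]
#1 0xf2→b30/s2 L1-HIT; vc=[]
#2 0xf3→b30/s2 L1-HIT; vc=[]
#3 0xf0→b30/s2 L1-HIT; vc=[]
#4 0xcb→b25/s1 MISS; vc=[]
#5 0xf0→b30/s2 L1-HIT; vc=[]
#6 0xce→b25/s1 L1-HIT; vc=[]
#7 0xf1→b30/s2 L1-HIT; vc=[]
#8 0xf7→b30/s2 L1-HIT; vc=[]
#9 0xf7→b30/s2 L1-HIT; vc=[]
#10 0xca→b25/s1 L1-HIT; vc=[]
#11 0xf6→b30/s2 L1-HIT; vc=[]
#12 0xf3→b30/s2 L1-HIT; vc=[]
#13 0xc9→b25/s1 L1-HIT; vc=[]
#14 0x2d→b5/s1 MISS; vc=[25]
#15 0x4b→b9/s1 MISS; vc=[25,5]
#16 0x2f→b5/s1 VC-HIT; vc=[25,9]
#17 0x36→b6/s2 MISS; vc=[25,9,30]
#18 0x52→b10/s2 MISS; vc=[25,9,30,6]
#19 0x30→b6/s2 VC-HIT; vc=[25,9,30,10]

SEQ = [MISS, L1-HIT, L1-HIT, L1-HIT, MISS, L1-HIT, L1-HIT, L1-HIT, L1-HIT, L1-HIT, L1-HIT, L1-HIT, L1-HIT, L1-HIT, MISS, MISS, VC-HIT, MISS, MISS, VC-HIT]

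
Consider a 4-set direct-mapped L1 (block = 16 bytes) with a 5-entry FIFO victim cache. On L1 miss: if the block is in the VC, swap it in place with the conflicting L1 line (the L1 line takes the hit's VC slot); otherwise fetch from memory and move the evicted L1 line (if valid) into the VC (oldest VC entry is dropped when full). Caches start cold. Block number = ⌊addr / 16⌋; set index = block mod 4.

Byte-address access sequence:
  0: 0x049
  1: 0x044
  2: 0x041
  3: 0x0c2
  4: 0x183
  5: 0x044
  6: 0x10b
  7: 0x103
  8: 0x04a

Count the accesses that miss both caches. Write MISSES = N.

#0 0x49→b4/s0 MISS; vc=[]
#1 0x44→b4/s0 L1-HIT; vc=[]
#2 0x41→b4/s0 L1-HIT; vc=[]
#3 0xc2→b12/s0 MISS; vc=[4]
#4 0x183→b24/s0 MISS; vc=[4,12]
#5 0x44→b4/s0 VC-HIT; vc=[24,12]
#6 0x10b→b16/s0 MISS; vc=[24,12,4]
#7 0x103→b16/s0 L1-HIT; vc=[24,12,4]
#8 0x4a→b4/s0 VC-HIT; vc=[24,12,16]

MISSES = 4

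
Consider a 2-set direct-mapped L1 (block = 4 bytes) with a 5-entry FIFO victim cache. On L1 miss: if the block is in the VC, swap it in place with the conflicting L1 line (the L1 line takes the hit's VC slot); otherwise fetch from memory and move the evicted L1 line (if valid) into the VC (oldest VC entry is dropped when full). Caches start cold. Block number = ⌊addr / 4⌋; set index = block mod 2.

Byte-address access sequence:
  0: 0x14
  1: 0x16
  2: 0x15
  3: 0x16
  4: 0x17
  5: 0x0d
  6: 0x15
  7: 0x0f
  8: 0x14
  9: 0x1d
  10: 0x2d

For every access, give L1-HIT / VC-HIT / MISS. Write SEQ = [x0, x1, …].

SEQ = [MISS, L1-HIT, L1-HIT, L1-HIT, L1-HIT, MISS, VC-HIT, VC-HIT, VC-HIT, MISS, MISS]

0: 0x14 (blk 5, set 1) → MISS  vc=[]
1: 0x16 (blk 5, set 1) → L1-HIT  vc=[]
2: 0x15 (blk 5, set 1) → L1-HIT  vc=[]
3: 0x16 (blk 5, set 1) → L1-HIT  vc=[]
4: 0x17 (blk 5, set 1) → L1-HIT  vc=[]
5: 0xd (blk 3, set 1) → MISS  vc=[5]
6: 0x15 (blk 5, set 1) → VC-HIT  vc=[3]
7: 0xf (blk 3, set 1) → VC-HIT  vc=[5]
8: 0x14 (blk 5, set 1) → VC-HIT  vc=[3]
9: 0x1d (blk 7, set 1) → MISS  vc=[3, 5]
10: 0x2d (blk 11, set 1) → MISS  vc=[3, 5, 7]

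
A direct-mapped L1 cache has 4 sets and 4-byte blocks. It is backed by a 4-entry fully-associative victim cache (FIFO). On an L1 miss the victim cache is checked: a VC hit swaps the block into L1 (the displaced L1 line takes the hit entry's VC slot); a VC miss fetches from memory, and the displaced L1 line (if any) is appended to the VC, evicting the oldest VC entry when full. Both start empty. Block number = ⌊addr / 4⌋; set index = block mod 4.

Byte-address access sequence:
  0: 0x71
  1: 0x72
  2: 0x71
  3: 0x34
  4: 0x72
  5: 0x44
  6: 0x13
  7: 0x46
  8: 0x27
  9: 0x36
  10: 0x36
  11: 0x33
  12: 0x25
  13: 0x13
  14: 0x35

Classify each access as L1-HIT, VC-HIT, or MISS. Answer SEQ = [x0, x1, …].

SEQ = [MISS, L1-HIT, L1-HIT, MISS, L1-HIT, MISS, MISS, L1-HIT, MISS, VC-HIT, L1-HIT, MISS, VC-HIT, VC-HIT, VC-HIT]

  [0] addr=0x71 blk=28 s=0: MISS | VC []
  [1] addr=0x72 blk=28 s=0: L1-HIT | VC []
  [2] addr=0x71 blk=28 s=0: L1-HIT | VC []
  [3] addr=0x34 blk=13 s=1: MISS | VC []
  [4] addr=0x72 blk=28 s=0: L1-HIT | VC []
  [5] addr=0x44 blk=17 s=1: MISS | VC [13]
  [6] addr=0x13 blk=4 s=0: MISS | VC [13, 28]
  [7] addr=0x46 blk=17 s=1: L1-HIT | VC [13, 28]
  [8] addr=0x27 blk=9 s=1: MISS | VC [13, 28, 17]
  [9] addr=0x36 blk=13 s=1: VC-HIT | VC [9, 28, 17]
  [10] addr=0x36 blk=13 s=1: L1-HIT | VC [9, 28, 17]
  [11] addr=0x33 blk=12 s=0: MISS | VC [9, 28, 17, 4]
  [12] addr=0x25 blk=9 s=1: VC-HIT | VC [13, 28, 17, 4]
  [13] addr=0x13 blk=4 s=0: VC-HIT | VC [13, 28, 17, 12]
  [14] addr=0x35 blk=13 s=1: VC-HIT | VC [9, 28, 17, 12]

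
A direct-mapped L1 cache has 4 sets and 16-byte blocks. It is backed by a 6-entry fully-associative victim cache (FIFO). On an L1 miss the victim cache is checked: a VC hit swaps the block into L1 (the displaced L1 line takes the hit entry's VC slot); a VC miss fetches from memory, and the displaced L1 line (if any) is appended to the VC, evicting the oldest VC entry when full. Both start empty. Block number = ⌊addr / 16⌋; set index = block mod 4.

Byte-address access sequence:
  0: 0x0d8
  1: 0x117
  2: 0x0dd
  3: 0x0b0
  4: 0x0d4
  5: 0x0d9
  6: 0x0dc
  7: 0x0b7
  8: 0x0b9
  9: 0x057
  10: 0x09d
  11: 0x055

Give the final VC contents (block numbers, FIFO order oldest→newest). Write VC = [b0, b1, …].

  [0] addr=0xd8 blk=13 s=1: MISS | VC []
  [1] addr=0x117 blk=17 s=1: MISS | VC [13]
  [2] addr=0xdd blk=13 s=1: VC-HIT | VC [17]
  [3] addr=0xb0 blk=11 s=3: MISS | VC [17]
  [4] addr=0xd4 blk=13 s=1: L1-HIT | VC [17]
  [5] addr=0xd9 blk=13 s=1: L1-HIT | VC [17]
  [6] addr=0xdc blk=13 s=1: L1-HIT | VC [17]
  [7] addr=0xb7 blk=11 s=3: L1-HIT | VC [17]
  [8] addr=0xb9 blk=11 s=3: L1-HIT | VC [17]
  [9] addr=0x57 blk=5 s=1: MISS | VC [17, 13]
  [10] addr=0x9d blk=9 s=1: MISS | VC [17, 13, 5]
  [11] addr=0x55 blk=5 s=1: VC-HIT | VC [17, 13, 9]

VC = [17, 13, 9]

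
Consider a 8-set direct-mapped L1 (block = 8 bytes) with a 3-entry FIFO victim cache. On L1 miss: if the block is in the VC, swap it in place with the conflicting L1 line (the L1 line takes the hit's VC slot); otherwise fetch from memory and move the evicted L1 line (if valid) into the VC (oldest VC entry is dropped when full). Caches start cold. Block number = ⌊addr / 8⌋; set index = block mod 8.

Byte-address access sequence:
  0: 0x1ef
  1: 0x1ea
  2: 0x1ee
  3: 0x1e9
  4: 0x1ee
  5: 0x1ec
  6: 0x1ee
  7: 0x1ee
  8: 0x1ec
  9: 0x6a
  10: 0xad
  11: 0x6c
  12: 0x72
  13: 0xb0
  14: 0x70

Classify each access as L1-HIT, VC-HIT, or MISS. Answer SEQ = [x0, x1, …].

SEQ = [MISS, L1-HIT, L1-HIT, L1-HIT, L1-HIT, L1-HIT, L1-HIT, L1-HIT, L1-HIT, MISS, MISS, VC-HIT, MISS, MISS, VC-HIT]

0: 0x1ef (blk 61, set 5) → MISS  vc=[]
1: 0x1ea (blk 61, set 5) → L1-HIT  vc=[]
2: 0x1ee (blk 61, set 5) → L1-HIT  vc=[]
3: 0x1e9 (blk 61, set 5) → L1-HIT  vc=[]
4: 0x1ee (blk 61, set 5) → L1-HIT  vc=[]
5: 0x1ec (blk 61, set 5) → L1-HIT  vc=[]
6: 0x1ee (blk 61, set 5) → L1-HIT  vc=[]
7: 0x1ee (blk 61, set 5) → L1-HIT  vc=[]
8: 0x1ec (blk 61, set 5) → L1-HIT  vc=[]
9: 0x6a (blk 13, set 5) → MISS  vc=[61]
10: 0xad (blk 21, set 5) → MISS  vc=[61, 13]
11: 0x6c (blk 13, set 5) → VC-HIT  vc=[61, 21]
12: 0x72 (blk 14, set 6) → MISS  vc=[61, 21]
13: 0xb0 (blk 22, set 6) → MISS  vc=[61, 21, 14]
14: 0x70 (blk 14, set 6) → VC-HIT  vc=[61, 21, 22]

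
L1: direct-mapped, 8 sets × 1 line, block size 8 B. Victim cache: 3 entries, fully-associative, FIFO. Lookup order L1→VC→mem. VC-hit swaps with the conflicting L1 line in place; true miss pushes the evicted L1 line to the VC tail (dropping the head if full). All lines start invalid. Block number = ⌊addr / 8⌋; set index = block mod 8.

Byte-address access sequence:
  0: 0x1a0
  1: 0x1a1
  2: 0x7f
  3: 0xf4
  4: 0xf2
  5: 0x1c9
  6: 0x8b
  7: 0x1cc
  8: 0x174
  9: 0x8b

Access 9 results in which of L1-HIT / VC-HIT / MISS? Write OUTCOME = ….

0: 0x1a0 (blk 52, set 4) → MISS  vc=[]
1: 0x1a1 (blk 52, set 4) → L1-HIT  vc=[]
2: 0x7f (blk 15, set 7) → MISS  vc=[]
3: 0xf4 (blk 30, set 6) → MISS  vc=[]
4: 0xf2 (blk 30, set 6) → L1-HIT  vc=[]
5: 0x1c9 (blk 57, set 1) → MISS  vc=[]
6: 0x8b (blk 17, set 1) → MISS  vc=[57]
7: 0x1cc (blk 57, set 1) → VC-HIT  vc=[17]
8: 0x174 (blk 46, set 6) → MISS  vc=[17, 30]
9: 0x8b (blk 17, set 1) → VC-HIT  vc=[57, 30]

OUTCOME = VC-HIT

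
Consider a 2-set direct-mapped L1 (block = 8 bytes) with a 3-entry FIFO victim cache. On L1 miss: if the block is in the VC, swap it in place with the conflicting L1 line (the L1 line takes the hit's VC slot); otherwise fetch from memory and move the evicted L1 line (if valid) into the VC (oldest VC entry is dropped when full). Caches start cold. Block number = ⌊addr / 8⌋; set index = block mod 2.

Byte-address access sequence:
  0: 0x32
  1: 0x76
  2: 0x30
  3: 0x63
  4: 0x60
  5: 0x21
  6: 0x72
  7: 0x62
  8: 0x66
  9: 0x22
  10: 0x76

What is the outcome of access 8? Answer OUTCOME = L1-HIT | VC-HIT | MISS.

#0 0x32→b6/s0 MISS; vc=[]
#1 0x76→b14/s0 MISS; vc=[6]
#2 0x30→b6/s0 VC-HIT; vc=[14]
#3 0x63→b12/s0 MISS; vc=[14,6]
#4 0x60→b12/s0 L1-HIT; vc=[14,6]
#5 0x21→b4/s0 MISS; vc=[14,6,12]
#6 0x72→b14/s0 VC-HIT; vc=[4,6,12]
#7 0x62→b12/s0 VC-HIT; vc=[4,6,14]
#8 0x66→b12/s0 L1-HIT; vc=[4,6,14]
#9 0x22→b4/s0 VC-HIT; vc=[12,6,14]
#10 0x76→b14/s0 VC-HIT; vc=[12,6,4]

OUTCOME = L1-HIT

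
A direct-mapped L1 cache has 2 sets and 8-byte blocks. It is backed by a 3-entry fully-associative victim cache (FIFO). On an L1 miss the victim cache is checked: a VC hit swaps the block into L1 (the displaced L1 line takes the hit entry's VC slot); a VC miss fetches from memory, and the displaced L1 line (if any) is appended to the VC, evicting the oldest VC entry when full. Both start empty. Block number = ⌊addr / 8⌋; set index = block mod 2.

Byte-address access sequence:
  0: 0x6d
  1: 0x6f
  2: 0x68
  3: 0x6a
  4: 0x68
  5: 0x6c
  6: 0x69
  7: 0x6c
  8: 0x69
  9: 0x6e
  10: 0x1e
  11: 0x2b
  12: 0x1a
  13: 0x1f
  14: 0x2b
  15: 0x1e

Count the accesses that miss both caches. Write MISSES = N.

0: 0x6d (blk 13, set 1) → MISS  vc=[]
1: 0x6f (blk 13, set 1) → L1-HIT  vc=[]
2: 0x68 (blk 13, set 1) → L1-HIT  vc=[]
3: 0x6a (blk 13, set 1) → L1-HIT  vc=[]
4: 0x68 (blk 13, set 1) → L1-HIT  vc=[]
5: 0x6c (blk 13, set 1) → L1-HIT  vc=[]
6: 0x69 (blk 13, set 1) → L1-HIT  vc=[]
7: 0x6c (blk 13, set 1) → L1-HIT  vc=[]
8: 0x69 (blk 13, set 1) → L1-HIT  vc=[]
9: 0x6e (blk 13, set 1) → L1-HIT  vc=[]
10: 0x1e (blk 3, set 1) → MISS  vc=[13]
11: 0x2b (blk 5, set 1) → MISS  vc=[13, 3]
12: 0x1a (blk 3, set 1) → VC-HIT  vc=[13, 5]
13: 0x1f (blk 3, set 1) → L1-HIT  vc=[13, 5]
14: 0x2b (blk 5, set 1) → VC-HIT  vc=[13, 3]
15: 0x1e (blk 3, set 1) → VC-HIT  vc=[13, 5]

MISSES = 3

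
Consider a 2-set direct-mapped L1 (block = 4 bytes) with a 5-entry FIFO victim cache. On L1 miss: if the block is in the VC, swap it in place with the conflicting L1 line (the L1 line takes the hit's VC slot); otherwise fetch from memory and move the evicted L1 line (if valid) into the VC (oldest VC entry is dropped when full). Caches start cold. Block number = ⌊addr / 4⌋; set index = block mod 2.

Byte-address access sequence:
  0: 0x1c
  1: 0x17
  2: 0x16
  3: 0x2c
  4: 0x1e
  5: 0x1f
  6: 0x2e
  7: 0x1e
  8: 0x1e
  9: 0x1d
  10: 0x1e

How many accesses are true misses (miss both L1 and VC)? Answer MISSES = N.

  [0] addr=0x1c blk=7 s=1: MISS | VC []
  [1] addr=0x17 blk=5 s=1: MISS | VC [7]
  [2] addr=0x16 blk=5 s=1: L1-HIT | VC [7]
  [3] addr=0x2c blk=11 s=1: MISS | VC [7, 5]
  [4] addr=0x1e blk=7 s=1: VC-HIT | VC [11, 5]
  [5] addr=0x1f blk=7 s=1: L1-HIT | VC [11, 5]
  [6] addr=0x2e blk=11 s=1: VC-HIT | VC [7, 5]
  [7] addr=0x1e blk=7 s=1: VC-HIT | VC [11, 5]
  [8] addr=0x1e blk=7 s=1: L1-HIT | VC [11, 5]
  [9] addr=0x1d blk=7 s=1: L1-HIT | VC [11, 5]
  [10] addr=0x1e blk=7 s=1: L1-HIT | VC [11, 5]

MISSES = 3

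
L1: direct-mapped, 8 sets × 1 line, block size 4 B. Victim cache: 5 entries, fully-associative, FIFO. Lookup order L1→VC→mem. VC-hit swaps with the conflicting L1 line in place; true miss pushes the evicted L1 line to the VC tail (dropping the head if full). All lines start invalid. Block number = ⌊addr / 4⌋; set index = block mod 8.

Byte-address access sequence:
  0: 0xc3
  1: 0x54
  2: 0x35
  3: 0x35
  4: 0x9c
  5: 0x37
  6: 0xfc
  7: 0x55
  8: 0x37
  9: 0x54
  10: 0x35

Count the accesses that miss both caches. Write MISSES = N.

0: 0xc3 (blk 48, set 0) → MISS  vc=[]
1: 0x54 (blk 21, set 5) → MISS  vc=[]
2: 0x35 (blk 13, set 5) → MISS  vc=[21]
3: 0x35 (blk 13, set 5) → L1-HIT  vc=[21]
4: 0x9c (blk 39, set 7) → MISS  vc=[21]
5: 0x37 (blk 13, set 5) → L1-HIT  vc=[21]
6: 0xfc (blk 63, set 7) → MISS  vc=[21, 39]
7: 0x55 (blk 21, set 5) → VC-HIT  vc=[13, 39]
8: 0x37 (blk 13, set 5) → VC-HIT  vc=[21, 39]
9: 0x54 (blk 21, set 5) → VC-HIT  vc=[13, 39]
10: 0x35 (blk 13, set 5) → VC-HIT  vc=[21, 39]

MISSES = 5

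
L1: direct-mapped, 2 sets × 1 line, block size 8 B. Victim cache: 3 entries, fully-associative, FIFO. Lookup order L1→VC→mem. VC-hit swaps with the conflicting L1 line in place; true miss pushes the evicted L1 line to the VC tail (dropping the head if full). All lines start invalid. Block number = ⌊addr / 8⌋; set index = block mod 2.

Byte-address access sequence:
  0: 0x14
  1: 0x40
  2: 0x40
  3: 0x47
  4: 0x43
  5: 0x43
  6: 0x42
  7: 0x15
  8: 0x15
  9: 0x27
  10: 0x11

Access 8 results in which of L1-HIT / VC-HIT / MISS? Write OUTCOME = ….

OUTCOME = L1-HIT

#0 0x14→b2/s0 MISS; vc=[]
#1 0x40→b8/s0 MISS; vc=[2]
#2 0x40→b8/s0 L1-HIT; vc=[2]
#3 0x47→b8/s0 L1-HIT; vc=[2]
#4 0x43→b8/s0 L1-HIT; vc=[2]
#5 0x43→b8/s0 L1-HIT; vc=[2]
#6 0x42→b8/s0 L1-HIT; vc=[2]
#7 0x15→b2/s0 VC-HIT; vc=[8]
#8 0x15→b2/s0 L1-HIT; vc=[8]
#9 0x27→b4/s0 MISS; vc=[8,2]
#10 0x11→b2/s0 VC-HIT; vc=[8,4]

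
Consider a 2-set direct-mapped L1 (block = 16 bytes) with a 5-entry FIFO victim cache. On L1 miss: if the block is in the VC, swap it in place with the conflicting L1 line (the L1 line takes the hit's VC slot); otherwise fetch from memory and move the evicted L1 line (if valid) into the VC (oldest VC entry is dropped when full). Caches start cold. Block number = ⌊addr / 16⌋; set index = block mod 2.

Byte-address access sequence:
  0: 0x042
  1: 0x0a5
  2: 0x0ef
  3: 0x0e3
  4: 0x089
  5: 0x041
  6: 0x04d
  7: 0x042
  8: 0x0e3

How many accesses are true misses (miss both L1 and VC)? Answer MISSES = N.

MISSES = 4

#0 0x42→b4/s0 MISS; vc=[]
#1 0xa5→b10/s0 MISS; vc=[4]
#2 0xef→b14/s0 MISS; vc=[4,10]
#3 0xe3→b14/s0 L1-HIT; vc=[4,10]
#4 0x89→b8/s0 MISS; vc=[4,10,14]
#5 0x41→b4/s0 VC-HIT; vc=[8,10,14]
#6 0x4d→b4/s0 L1-HIT; vc=[8,10,14]
#7 0x42→b4/s0 L1-HIT; vc=[8,10,14]
#8 0xe3→b14/s0 VC-HIT; vc=[8,10,4]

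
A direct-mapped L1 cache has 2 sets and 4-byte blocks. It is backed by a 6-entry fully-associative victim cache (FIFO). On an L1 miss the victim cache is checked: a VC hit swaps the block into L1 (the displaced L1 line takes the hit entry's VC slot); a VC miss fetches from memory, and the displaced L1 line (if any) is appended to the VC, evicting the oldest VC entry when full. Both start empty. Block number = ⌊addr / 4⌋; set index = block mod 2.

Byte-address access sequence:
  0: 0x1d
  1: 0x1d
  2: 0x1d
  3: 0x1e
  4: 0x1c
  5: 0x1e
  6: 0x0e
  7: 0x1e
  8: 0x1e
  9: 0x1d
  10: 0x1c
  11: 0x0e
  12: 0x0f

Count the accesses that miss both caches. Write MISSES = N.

  [0] addr=0x1d blk=7 s=1: MISS | VC []
  [1] addr=0x1d blk=7 s=1: L1-HIT | VC []
  [2] addr=0x1d blk=7 s=1: L1-HIT | VC []
  [3] addr=0x1e blk=7 s=1: L1-HIT | VC []
  [4] addr=0x1c blk=7 s=1: L1-HIT | VC []
  [5] addr=0x1e blk=7 s=1: L1-HIT | VC []
  [6] addr=0xe blk=3 s=1: MISS | VC [7]
  [7] addr=0x1e blk=7 s=1: VC-HIT | VC [3]
  [8] addr=0x1e blk=7 s=1: L1-HIT | VC [3]
  [9] addr=0x1d blk=7 s=1: L1-HIT | VC [3]
  [10] addr=0x1c blk=7 s=1: L1-HIT | VC [3]
  [11] addr=0xe blk=3 s=1: VC-HIT | VC [7]
  [12] addr=0xf blk=3 s=1: L1-HIT | VC [7]

MISSES = 2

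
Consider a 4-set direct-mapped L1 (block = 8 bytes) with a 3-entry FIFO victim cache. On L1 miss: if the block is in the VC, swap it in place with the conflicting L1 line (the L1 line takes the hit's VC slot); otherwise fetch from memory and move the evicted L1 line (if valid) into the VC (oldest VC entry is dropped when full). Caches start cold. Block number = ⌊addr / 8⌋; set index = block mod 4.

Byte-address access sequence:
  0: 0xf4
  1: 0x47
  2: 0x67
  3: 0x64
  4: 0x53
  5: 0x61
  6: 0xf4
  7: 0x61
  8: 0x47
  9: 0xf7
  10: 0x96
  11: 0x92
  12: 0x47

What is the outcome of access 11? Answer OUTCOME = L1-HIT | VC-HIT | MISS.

OUTCOME = L1-HIT

#0 0xf4→b30/s2 MISS; vc=[]
#1 0x47→b8/s0 MISS; vc=[]
#2 0x67→b12/s0 MISS; vc=[8]
#3 0x64→b12/s0 L1-HIT; vc=[8]
#4 0x53→b10/s2 MISS; vc=[8,30]
#5 0x61→b12/s0 L1-HIT; vc=[8,30]
#6 0xf4→b30/s2 VC-HIT; vc=[8,10]
#7 0x61→b12/s0 L1-HIT; vc=[8,10]
#8 0x47→b8/s0 VC-HIT; vc=[12,10]
#9 0xf7→b30/s2 L1-HIT; vc=[12,10]
#10 0x96→b18/s2 MISS; vc=[12,10,30]
#11 0x92→b18/s2 L1-HIT; vc=[12,10,30]
#12 0x47→b8/s0 L1-HIT; vc=[12,10,30]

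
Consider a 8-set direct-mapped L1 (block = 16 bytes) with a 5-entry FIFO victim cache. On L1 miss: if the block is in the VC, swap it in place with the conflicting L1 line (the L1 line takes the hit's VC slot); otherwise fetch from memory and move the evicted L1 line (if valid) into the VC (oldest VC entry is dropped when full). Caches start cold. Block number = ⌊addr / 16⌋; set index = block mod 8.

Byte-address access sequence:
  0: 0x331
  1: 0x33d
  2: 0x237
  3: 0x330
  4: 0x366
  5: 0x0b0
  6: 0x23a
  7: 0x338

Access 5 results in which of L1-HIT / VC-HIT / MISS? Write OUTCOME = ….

OUTCOME = MISS

  [0] addr=0x331 blk=51 s=3: MISS | VC []
  [1] addr=0x33d blk=51 s=3: L1-HIT | VC []
  [2] addr=0x237 blk=35 s=3: MISS | VC [51]
  [3] addr=0x330 blk=51 s=3: VC-HIT | VC [35]
  [4] addr=0x366 blk=54 s=6: MISS | VC [35]
  [5] addr=0xb0 blk=11 s=3: MISS | VC [35, 51]
  [6] addr=0x23a blk=35 s=3: VC-HIT | VC [11, 51]
  [7] addr=0x338 blk=51 s=3: VC-HIT | VC [11, 35]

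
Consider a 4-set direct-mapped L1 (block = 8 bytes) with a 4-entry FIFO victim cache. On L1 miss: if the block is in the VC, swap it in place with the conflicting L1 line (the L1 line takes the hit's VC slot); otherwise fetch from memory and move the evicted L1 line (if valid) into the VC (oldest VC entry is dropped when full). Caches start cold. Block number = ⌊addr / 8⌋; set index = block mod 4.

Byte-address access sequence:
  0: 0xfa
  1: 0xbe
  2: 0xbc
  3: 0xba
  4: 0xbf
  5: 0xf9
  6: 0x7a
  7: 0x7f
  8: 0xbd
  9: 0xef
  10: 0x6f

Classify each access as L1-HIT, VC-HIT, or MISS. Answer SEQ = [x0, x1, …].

SEQ = [MISS, MISS, L1-HIT, L1-HIT, L1-HIT, VC-HIT, MISS, L1-HIT, VC-HIT, MISS, MISS]

0: 0xfa (blk 31, set 3) → MISS  vc=[]
1: 0xbe (blk 23, set 3) → MISS  vc=[31]
2: 0xbc (blk 23, set 3) → L1-HIT  vc=[31]
3: 0xba (blk 23, set 3) → L1-HIT  vc=[31]
4: 0xbf (blk 23, set 3) → L1-HIT  vc=[31]
5: 0xf9 (blk 31, set 3) → VC-HIT  vc=[23]
6: 0x7a (blk 15, set 3) → MISS  vc=[23, 31]
7: 0x7f (blk 15, set 3) → L1-HIT  vc=[23, 31]
8: 0xbd (blk 23, set 3) → VC-HIT  vc=[15, 31]
9: 0xef (blk 29, set 1) → MISS  vc=[15, 31]
10: 0x6f (blk 13, set 1) → MISS  vc=[15, 31, 29]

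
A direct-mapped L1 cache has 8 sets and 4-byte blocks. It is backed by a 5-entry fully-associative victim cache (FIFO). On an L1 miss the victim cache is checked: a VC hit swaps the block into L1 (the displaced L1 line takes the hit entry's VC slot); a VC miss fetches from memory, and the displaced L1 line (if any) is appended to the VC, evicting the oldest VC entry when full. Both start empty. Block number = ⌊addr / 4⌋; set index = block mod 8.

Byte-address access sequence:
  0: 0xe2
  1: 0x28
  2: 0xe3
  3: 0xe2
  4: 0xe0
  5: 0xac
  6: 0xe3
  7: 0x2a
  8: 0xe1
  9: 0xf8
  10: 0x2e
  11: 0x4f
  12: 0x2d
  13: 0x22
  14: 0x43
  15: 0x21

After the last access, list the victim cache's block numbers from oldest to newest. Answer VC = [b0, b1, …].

#0 0xe2→b56/s0 MISS; vc=[]
#1 0x28→b10/s2 MISS; vc=[]
#2 0xe3→b56/s0 L1-HIT; vc=[]
#3 0xe2→b56/s0 L1-HIT; vc=[]
#4 0xe0→b56/s0 L1-HIT; vc=[]
#5 0xac→b43/s3 MISS; vc=[]
#6 0xe3→b56/s0 L1-HIT; vc=[]
#7 0x2a→b10/s2 L1-HIT; vc=[]
#8 0xe1→b56/s0 L1-HIT; vc=[]
#9 0xf8→b62/s6 MISS; vc=[]
#10 0x2e→b11/s3 MISS; vc=[43]
#11 0x4f→b19/s3 MISS; vc=[43,11]
#12 0x2d→b11/s3 VC-HIT; vc=[43,19]
#13 0x22→b8/s0 MISS; vc=[43,19,56]
#14 0x43→b16/s0 MISS; vc=[43,19,56,8]
#15 0x21→b8/s0 VC-HIT; vc=[43,19,56,16]

VC = [43, 19, 56, 16]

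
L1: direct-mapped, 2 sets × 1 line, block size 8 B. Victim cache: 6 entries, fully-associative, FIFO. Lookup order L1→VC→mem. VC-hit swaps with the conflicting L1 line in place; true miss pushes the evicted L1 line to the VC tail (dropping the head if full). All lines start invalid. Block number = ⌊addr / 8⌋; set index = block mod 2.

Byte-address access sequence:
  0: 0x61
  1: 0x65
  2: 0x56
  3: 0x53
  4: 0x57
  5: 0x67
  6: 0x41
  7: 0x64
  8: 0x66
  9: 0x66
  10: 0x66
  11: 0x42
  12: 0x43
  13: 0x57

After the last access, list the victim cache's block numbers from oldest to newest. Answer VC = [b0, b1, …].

VC = [8, 12]

  [0] addr=0x61 blk=12 s=0: MISS | VC []
  [1] addr=0x65 blk=12 s=0: L1-HIT | VC []
  [2] addr=0x56 blk=10 s=0: MISS | VC [12]
  [3] addr=0x53 blk=10 s=0: L1-HIT | VC [12]
  [4] addr=0x57 blk=10 s=0: L1-HIT | VC [12]
  [5] addr=0x67 blk=12 s=0: VC-HIT | VC [10]
  [6] addr=0x41 blk=8 s=0: MISS | VC [10, 12]
  [7] addr=0x64 blk=12 s=0: VC-HIT | VC [10, 8]
  [8] addr=0x66 blk=12 s=0: L1-HIT | VC [10, 8]
  [9] addr=0x66 blk=12 s=0: L1-HIT | VC [10, 8]
  [10] addr=0x66 blk=12 s=0: L1-HIT | VC [10, 8]
  [11] addr=0x42 blk=8 s=0: VC-HIT | VC [10, 12]
  [12] addr=0x43 blk=8 s=0: L1-HIT | VC [10, 12]
  [13] addr=0x57 blk=10 s=0: VC-HIT | VC [8, 12]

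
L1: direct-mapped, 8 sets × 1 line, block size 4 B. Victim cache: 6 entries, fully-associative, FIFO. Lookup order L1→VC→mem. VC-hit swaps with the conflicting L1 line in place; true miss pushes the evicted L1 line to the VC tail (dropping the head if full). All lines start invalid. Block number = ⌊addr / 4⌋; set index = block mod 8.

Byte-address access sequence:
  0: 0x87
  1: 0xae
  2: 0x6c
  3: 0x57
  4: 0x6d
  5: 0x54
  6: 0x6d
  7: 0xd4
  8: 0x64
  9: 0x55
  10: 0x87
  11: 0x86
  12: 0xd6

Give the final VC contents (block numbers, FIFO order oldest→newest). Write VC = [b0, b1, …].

#0 0x87→b33/s1 MISS; vc=[]
#1 0xae→b43/s3 MISS; vc=[]
#2 0x6c→b27/s3 MISS; vc=[43]
#3 0x57→b21/s5 MISS; vc=[43]
#4 0x6d→b27/s3 L1-HIT; vc=[43]
#5 0x54→b21/s5 L1-HIT; vc=[43]
#6 0x6d→b27/s3 L1-HIT; vc=[43]
#7 0xd4→b53/s5 MISS; vc=[43,21]
#8 0x64→b25/s1 MISS; vc=[43,21,33]
#9 0x55→b21/s5 VC-HIT; vc=[43,53,33]
#10 0x87→b33/s1 VC-HIT; vc=[43,53,25]
#11 0x86→b33/s1 L1-HIT; vc=[43,53,25]
#12 0xd6→b53/s5 VC-HIT; vc=[43,21,25]

VC = [43, 21, 25]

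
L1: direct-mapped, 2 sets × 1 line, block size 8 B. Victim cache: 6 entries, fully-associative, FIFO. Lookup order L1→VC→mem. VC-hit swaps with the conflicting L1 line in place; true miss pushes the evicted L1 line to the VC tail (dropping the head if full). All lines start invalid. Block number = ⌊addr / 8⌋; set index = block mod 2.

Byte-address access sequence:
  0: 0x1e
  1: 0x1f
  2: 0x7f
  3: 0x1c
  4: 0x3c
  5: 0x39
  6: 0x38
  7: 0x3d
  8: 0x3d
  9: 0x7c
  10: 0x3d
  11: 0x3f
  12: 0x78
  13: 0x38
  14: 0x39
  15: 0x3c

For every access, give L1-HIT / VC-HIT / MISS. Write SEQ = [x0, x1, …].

SEQ = [MISS, L1-HIT, MISS, VC-HIT, MISS, L1-HIT, L1-HIT, L1-HIT, L1-HIT, VC-HIT, VC-HIT, L1-HIT, VC-HIT, VC-HIT, L1-HIT, L1-HIT]

  [0] addr=0x1e blk=3 s=1: MISS | VC []
  [1] addr=0x1f blk=3 s=1: L1-HIT | VC []
  [2] addr=0x7f blk=15 s=1: MISS | VC [3]
  [3] addr=0x1c blk=3 s=1: VC-HIT | VC [15]
  [4] addr=0x3c blk=7 s=1: MISS | VC [15, 3]
  [5] addr=0x39 blk=7 s=1: L1-HIT | VC [15, 3]
  [6] addr=0x38 blk=7 s=1: L1-HIT | VC [15, 3]
  [7] addr=0x3d blk=7 s=1: L1-HIT | VC [15, 3]
  [8] addr=0x3d blk=7 s=1: L1-HIT | VC [15, 3]
  [9] addr=0x7c blk=15 s=1: VC-HIT | VC [7, 3]
  [10] addr=0x3d blk=7 s=1: VC-HIT | VC [15, 3]
  [11] addr=0x3f blk=7 s=1: L1-HIT | VC [15, 3]
  [12] addr=0x78 blk=15 s=1: VC-HIT | VC [7, 3]
  [13] addr=0x38 blk=7 s=1: VC-HIT | VC [15, 3]
  [14] addr=0x39 blk=7 s=1: L1-HIT | VC [15, 3]
  [15] addr=0x3c blk=7 s=1: L1-HIT | VC [15, 3]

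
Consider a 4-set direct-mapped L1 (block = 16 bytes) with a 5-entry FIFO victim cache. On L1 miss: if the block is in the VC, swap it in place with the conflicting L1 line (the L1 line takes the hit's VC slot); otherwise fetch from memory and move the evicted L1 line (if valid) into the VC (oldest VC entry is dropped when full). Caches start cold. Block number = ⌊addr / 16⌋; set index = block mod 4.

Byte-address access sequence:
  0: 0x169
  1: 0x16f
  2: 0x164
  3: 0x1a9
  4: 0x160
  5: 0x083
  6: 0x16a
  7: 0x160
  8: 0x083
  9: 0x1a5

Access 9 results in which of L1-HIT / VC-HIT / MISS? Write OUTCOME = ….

0: 0x169 (blk 22, set 2) → MISS  vc=[]
1: 0x16f (blk 22, set 2) → L1-HIT  vc=[]
2: 0x164 (blk 22, set 2) → L1-HIT  vc=[]
3: 0x1a9 (blk 26, set 2) → MISS  vc=[22]
4: 0x160 (blk 22, set 2) → VC-HIT  vc=[26]
5: 0x83 (blk 8, set 0) → MISS  vc=[26]
6: 0x16a (blk 22, set 2) → L1-HIT  vc=[26]
7: 0x160 (blk 22, set 2) → L1-HIT  vc=[26]
8: 0x83 (blk 8, set 0) → L1-HIT  vc=[26]
9: 0x1a5 (blk 26, set 2) → VC-HIT  vc=[22]

OUTCOME = VC-HIT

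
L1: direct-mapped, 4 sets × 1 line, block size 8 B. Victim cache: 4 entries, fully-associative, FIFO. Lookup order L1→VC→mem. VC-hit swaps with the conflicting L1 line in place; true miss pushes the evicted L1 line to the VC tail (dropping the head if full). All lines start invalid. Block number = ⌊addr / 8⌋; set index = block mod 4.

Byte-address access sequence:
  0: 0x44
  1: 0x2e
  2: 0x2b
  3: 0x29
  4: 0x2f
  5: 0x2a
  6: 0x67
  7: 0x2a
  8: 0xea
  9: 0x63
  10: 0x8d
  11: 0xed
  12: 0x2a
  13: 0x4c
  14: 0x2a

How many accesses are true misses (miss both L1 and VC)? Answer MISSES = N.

0: 0x44 (blk 8, set 0) → MISS  vc=[]
1: 0x2e (blk 5, set 1) → MISS  vc=[]
2: 0x2b (blk 5, set 1) → L1-HIT  vc=[]
3: 0x29 (blk 5, set 1) → L1-HIT  vc=[]
4: 0x2f (blk 5, set 1) → L1-HIT  vc=[]
5: 0x2a (blk 5, set 1) → L1-HIT  vc=[]
6: 0x67 (blk 12, set 0) → MISS  vc=[8]
7: 0x2a (blk 5, set 1) → L1-HIT  vc=[8]
8: 0xea (blk 29, set 1) → MISS  vc=[8, 5]
9: 0x63 (blk 12, set 0) → L1-HIT  vc=[8, 5]
10: 0x8d (blk 17, set 1) → MISS  vc=[8, 5, 29]
11: 0xed (blk 29, set 1) → VC-HIT  vc=[8, 5, 17]
12: 0x2a (blk 5, set 1) → VC-HIT  vc=[8, 29, 17]
13: 0x4c (blk 9, set 1) → MISS  vc=[8, 29, 17, 5]
14: 0x2a (blk 5, set 1) → VC-HIT  vc=[8, 29, 17, 9]

MISSES = 6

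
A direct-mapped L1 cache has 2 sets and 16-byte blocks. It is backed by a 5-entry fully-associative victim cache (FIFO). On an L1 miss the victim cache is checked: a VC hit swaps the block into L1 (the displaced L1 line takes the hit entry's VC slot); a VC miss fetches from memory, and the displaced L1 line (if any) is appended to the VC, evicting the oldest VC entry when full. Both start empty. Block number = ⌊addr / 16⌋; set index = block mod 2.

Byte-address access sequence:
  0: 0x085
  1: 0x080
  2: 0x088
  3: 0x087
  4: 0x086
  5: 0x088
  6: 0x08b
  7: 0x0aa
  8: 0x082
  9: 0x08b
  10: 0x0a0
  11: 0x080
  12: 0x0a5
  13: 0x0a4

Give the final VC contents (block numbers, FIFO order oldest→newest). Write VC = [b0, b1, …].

#0 0x85→b8/s0 MISS; vc=[]
#1 0x80→b8/s0 L1-HIT; vc=[]
#2 0x88→b8/s0 L1-HIT; vc=[]
#3 0x87→b8/s0 L1-HIT; vc=[]
#4 0x86→b8/s0 L1-HIT; vc=[]
#5 0x88→b8/s0 L1-HIT; vc=[]
#6 0x8b→b8/s0 L1-HIT; vc=[]
#7 0xaa→b10/s0 MISS; vc=[8]
#8 0x82→b8/s0 VC-HIT; vc=[10]
#9 0x8b→b8/s0 L1-HIT; vc=[10]
#10 0xa0→b10/s0 VC-HIT; vc=[8]
#11 0x80→b8/s0 VC-HIT; vc=[10]
#12 0xa5→b10/s0 VC-HIT; vc=[8]
#13 0xa4→b10/s0 L1-HIT; vc=[8]

VC = [8]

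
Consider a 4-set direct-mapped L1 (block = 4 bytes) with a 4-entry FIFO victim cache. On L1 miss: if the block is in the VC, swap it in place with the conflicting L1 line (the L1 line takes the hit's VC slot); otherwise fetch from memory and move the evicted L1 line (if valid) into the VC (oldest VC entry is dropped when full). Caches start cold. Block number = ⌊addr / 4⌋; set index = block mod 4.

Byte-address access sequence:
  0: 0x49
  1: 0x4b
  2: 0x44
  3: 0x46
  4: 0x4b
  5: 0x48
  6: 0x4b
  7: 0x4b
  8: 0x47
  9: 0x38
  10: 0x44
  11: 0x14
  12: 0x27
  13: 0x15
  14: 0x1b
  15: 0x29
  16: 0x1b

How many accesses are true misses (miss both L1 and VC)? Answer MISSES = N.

  [0] addr=0x49 blk=18 s=2: MISS | VC []
  [1] addr=0x4b blk=18 s=2: L1-HIT | VC []
  [2] addr=0x44 blk=17 s=1: MISS | VC []
  [3] addr=0x46 blk=17 s=1: L1-HIT | VC []
  [4] addr=0x4b blk=18 s=2: L1-HIT | VC []
  [5] addr=0x48 blk=18 s=2: L1-HIT | VC []
  [6] addr=0x4b blk=18 s=2: L1-HIT | VC []
  [7] addr=0x4b blk=18 s=2: L1-HIT | VC []
  [8] addr=0x47 blk=17 s=1: L1-HIT | VC []
  [9] addr=0x38 blk=14 s=2: MISS | VC [18]
  [10] addr=0x44 blk=17 s=1: L1-HIT | VC [18]
  [11] addr=0x14 blk=5 s=1: MISS | VC [18, 17]
  [12] addr=0x27 blk=9 s=1: MISS | VC [18, 17, 5]
  [13] addr=0x15 blk=5 s=1: VC-HIT | VC [18, 17, 9]
  [14] addr=0x1b blk=6 s=2: MISS | VC [18, 17, 9, 14]
  [15] addr=0x29 blk=10 s=2: MISS | VC [17, 9, 14, 6]
  [16] addr=0x1b blk=6 s=2: VC-HIT | VC [17, 9, 14, 10]

MISSES = 7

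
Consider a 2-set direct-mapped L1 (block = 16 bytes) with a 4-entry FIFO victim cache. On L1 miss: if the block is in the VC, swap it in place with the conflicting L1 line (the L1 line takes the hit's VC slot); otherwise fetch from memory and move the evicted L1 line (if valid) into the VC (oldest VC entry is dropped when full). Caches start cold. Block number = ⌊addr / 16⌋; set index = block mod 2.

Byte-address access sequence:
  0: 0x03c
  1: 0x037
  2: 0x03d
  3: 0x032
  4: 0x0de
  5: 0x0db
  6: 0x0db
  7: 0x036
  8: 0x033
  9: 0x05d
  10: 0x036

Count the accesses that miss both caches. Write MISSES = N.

  [0] addr=0x3c blk=3 s=1: MISS | VC []
  [1] addr=0x37 blk=3 s=1: L1-HIT | VC []
  [2] addr=0x3d blk=3 s=1: L1-HIT | VC []
  [3] addr=0x32 blk=3 s=1: L1-HIT | VC []
  [4] addr=0xde blk=13 s=1: MISS | VC [3]
  [5] addr=0xdb blk=13 s=1: L1-HIT | VC [3]
  [6] addr=0xdb blk=13 s=1: L1-HIT | VC [3]
  [7] addr=0x36 blk=3 s=1: VC-HIT | VC [13]
  [8] addr=0x33 blk=3 s=1: L1-HIT | VC [13]
  [9] addr=0x5d blk=5 s=1: MISS | VC [13, 3]
  [10] addr=0x36 blk=3 s=1: VC-HIT | VC [13, 5]

MISSES = 3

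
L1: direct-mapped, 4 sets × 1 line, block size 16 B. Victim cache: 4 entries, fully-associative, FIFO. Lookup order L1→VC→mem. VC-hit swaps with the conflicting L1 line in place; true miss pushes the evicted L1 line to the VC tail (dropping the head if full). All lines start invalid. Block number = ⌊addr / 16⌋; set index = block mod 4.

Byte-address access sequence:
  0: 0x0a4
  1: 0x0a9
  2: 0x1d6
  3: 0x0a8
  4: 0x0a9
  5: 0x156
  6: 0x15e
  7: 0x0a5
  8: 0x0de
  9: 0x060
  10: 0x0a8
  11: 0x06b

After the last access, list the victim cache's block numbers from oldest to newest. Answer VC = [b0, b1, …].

  [0] addr=0xa4 blk=10 s=2: MISS | VC []
  [1] addr=0xa9 blk=10 s=2: L1-HIT | VC []
  [2] addr=0x1d6 blk=29 s=1: MISS | VC []
  [3] addr=0xa8 blk=10 s=2: L1-HIT | VC []
  [4] addr=0xa9 blk=10 s=2: L1-HIT | VC []
  [5] addr=0x156 blk=21 s=1: MISS | VC [29]
  [6] addr=0x15e blk=21 s=1: L1-HIT | VC [29]
  [7] addr=0xa5 blk=10 s=2: L1-HIT | VC [29]
  [8] addr=0xde blk=13 s=1: MISS | VC [29, 21]
  [9] addr=0x60 blk=6 s=2: MISS | VC [29, 21, 10]
  [10] addr=0xa8 blk=10 s=2: VC-HIT | VC [29, 21, 6]
  [11] addr=0x6b blk=6 s=2: VC-HIT | VC [29, 21, 10]

VC = [29, 21, 10]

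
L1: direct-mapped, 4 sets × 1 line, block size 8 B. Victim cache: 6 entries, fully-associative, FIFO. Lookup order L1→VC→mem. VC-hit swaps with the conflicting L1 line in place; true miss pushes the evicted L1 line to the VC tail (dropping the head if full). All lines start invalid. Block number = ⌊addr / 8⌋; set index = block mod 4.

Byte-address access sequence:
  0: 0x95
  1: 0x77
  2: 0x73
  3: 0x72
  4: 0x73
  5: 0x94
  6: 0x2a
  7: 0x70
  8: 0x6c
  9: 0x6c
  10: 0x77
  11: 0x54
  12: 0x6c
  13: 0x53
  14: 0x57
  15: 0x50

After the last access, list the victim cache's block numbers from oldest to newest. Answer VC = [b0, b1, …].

#0 0x95→b18/s2 MISS; vc=[]
#1 0x77→b14/s2 MISS; vc=[18]
#2 0x73→b14/s2 L1-HIT; vc=[18]
#3 0x72→b14/s2 L1-HIT; vc=[18]
#4 0x73→b14/s2 L1-HIT; vc=[18]
#5 0x94→b18/s2 VC-HIT; vc=[14]
#6 0x2a→b5/s1 MISS; vc=[14]
#7 0x70→b14/s2 VC-HIT; vc=[18]
#8 0x6c→b13/s1 MISS; vc=[18,5]
#9 0x6c→b13/s1 L1-HIT; vc=[18,5]
#10 0x77→b14/s2 L1-HIT; vc=[18,5]
#11 0x54→b10/s2 MISS; vc=[18,5,14]
#12 0x6c→b13/s1 L1-HIT; vc=[18,5,14]
#13 0x53→b10/s2 L1-HIT; vc=[18,5,14]
#14 0x57→b10/s2 L1-HIT; vc=[18,5,14]
#15 0x50→b10/s2 L1-HIT; vc=[18,5,14]

VC = [18, 5, 14]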